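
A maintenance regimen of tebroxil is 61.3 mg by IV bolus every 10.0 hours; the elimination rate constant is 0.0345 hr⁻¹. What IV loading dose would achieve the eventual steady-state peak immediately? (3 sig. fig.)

210 mg

Accumulation ratio R = 1 / (1 − e^(−kτ)) = 1 / (1 − e^(−0.03450×10.0)) = 1 / (1 − 0.7082) = 3.427
Loading dose = maintenance dose × R = 61.3 × 3.427 ≈ 210 mg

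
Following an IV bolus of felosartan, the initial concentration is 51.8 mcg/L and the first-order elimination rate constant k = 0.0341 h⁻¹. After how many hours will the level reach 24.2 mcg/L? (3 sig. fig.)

C(t) = C₀ e^(−kt)  ⇒  t = ln(C₀/C) / k
t = ln(51.8/24.2) / 0.03410 = 0.7610 / 0.03410 ≈ 22.3 hours

22.3 hours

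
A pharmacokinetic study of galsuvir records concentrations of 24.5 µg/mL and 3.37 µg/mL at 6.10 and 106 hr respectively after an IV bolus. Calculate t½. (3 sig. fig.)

34.9 hours

k = ln(C₁/C₂) / (t₂ − t₁) = ln(24.5/3.37) / (106 − 6.10)
  = 1.984 / 99.90 = 0.01986 hr⁻¹
t½ = ln 2 / k = ln 2 / 0.01986 ≈ 34.9 hours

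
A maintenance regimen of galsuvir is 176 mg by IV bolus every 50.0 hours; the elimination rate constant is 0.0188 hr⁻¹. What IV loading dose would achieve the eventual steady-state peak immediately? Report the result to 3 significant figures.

289 mg

Accumulation ratio R = 1 / (1 − e^(−kτ)) = 1 / (1 − e^(−0.01880×50.0)) = 1 / (1 − 0.3906) = 1.641
Loading dose = maintenance dose × R = 176 × 1.641 ≈ 289 mg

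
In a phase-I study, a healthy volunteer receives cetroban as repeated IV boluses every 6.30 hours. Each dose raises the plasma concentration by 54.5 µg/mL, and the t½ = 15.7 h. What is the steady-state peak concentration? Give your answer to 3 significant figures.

k = ln 2 / 15.7 = 0.04415 h⁻¹
Fraction remaining after one interval: e^(−kτ) = e^(−0.04415 × 6.30) = 0.7572
R = 1 / (1 − 0.7572) = 4.118
Css,max = 54.5 × 4.118 ≈ 224 µg/mL

224 µg/mL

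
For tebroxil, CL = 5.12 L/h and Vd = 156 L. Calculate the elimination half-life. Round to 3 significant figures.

k = CL / V = 5.12 / 156 = 0.03282 h⁻¹
t½ = ln 2 / k = ln 2 / 0.03282 ≈ 21.1 hours

21.1 hours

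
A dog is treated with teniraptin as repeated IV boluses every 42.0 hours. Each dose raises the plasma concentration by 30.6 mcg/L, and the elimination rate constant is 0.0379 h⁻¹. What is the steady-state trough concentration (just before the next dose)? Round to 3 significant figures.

7.82 mcg/L

Fraction remaining after one interval: e^(−kτ) = e^(−0.03790 × 42.0) = 0.2036
R = 1 / (1 − 0.2036) = 1.256
Css,max = 30.6 × 1.256 = 38.42 mcg/L
Css,min = Css,max × e^(−kτ) = 38.42 × 0.2036 ≈ 7.82 mcg/L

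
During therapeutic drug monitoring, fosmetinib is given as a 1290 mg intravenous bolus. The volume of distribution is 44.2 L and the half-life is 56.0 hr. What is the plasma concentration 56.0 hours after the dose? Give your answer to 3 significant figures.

C₀ = dose / V = 1290 / 44.2 = 29.19 µg/mL
k = ln 2 / 56.0 = 0.01238 hr⁻¹
C(t) = C₀ e^(−kt) = 29.19 × e^(−0.01238 × 56.0) = 29.19 × e^(−0.6931) = 29.19 × 0.5000 ≈ 14.6 µg/mL

14.6 µg/mL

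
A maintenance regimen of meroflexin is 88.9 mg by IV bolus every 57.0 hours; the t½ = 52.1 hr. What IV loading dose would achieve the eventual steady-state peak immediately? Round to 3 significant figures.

k = ln 2 / 52.1 = 0.01330 hr⁻¹
Accumulation ratio R = 1 / (1 − e^(−kτ)) = 1 / (1 − e^(−0.01330×57.0)) = 1 / (1 − 0.4684) = 1.881
Loading dose = maintenance dose × R = 88.9 × 1.881 ≈ 167 mg

167 mg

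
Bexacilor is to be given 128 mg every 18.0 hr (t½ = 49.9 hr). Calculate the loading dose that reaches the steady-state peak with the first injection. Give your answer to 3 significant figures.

579 mg

k = ln 2 / 49.9 = 0.01389 hr⁻¹
Accumulation ratio R = 1 / (1 − e^(−kτ)) = 1 / (1 − e^(−0.01389×18.0)) = 1 / (1 − 0.7788) = 4.520
Loading dose = maintenance dose × R = 128 × 4.520 ≈ 579 mg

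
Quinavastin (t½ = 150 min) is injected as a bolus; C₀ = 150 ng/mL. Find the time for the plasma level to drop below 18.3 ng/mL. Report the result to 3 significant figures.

k = ln 2 / 150 = 0.004621 min⁻¹
C(t) = C₀ e^(−kt)  ⇒  t = ln(C₀/C) / k
t = ln(150/18.3) / 0.004621 = 2.104 / 0.004621 ≈ 455 minutes

455 minutes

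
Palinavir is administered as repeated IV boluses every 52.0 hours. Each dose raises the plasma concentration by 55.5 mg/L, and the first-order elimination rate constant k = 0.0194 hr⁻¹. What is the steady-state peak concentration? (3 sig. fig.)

Fraction remaining after one interval: e^(−kτ) = e^(−0.01940 × 52.0) = 0.3647
R = 1 / (1 − 0.3647) = 1.574
Css,max = 55.5 × 1.574 ≈ 87.4 mg/L

87.4 mg/L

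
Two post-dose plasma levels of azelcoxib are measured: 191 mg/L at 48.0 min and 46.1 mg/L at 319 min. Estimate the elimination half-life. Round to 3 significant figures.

132 minutes

k = ln(C₁/C₂) / (t₂ − t₁) = ln(191/46.1) / (319 − 48.0)
  = 1.421 / 271.0 = 0.005245 min⁻¹
t½ = ln 2 / k = ln 2 / 0.005245 ≈ 132 minutes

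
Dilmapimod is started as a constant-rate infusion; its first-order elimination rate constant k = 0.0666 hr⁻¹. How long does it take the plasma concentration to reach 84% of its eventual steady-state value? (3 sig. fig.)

f = 1 − e^(−kt)  ⇒  t = −ln(1 − f) / k
t = −ln(1 − 0.84) / 0.06660 = 1.833 / 0.06660 ≈ 27.5 hours

27.5 hours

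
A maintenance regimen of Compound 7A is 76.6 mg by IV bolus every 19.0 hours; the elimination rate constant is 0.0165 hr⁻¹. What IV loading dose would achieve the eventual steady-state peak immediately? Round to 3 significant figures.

Accumulation ratio R = 1 / (1 − e^(−kτ)) = 1 / (1 − e^(−0.01650×19.0)) = 1 / (1 − 0.7309) = 3.716
Loading dose = maintenance dose × R = 76.6 × 3.716 ≈ 285 mg

285 mg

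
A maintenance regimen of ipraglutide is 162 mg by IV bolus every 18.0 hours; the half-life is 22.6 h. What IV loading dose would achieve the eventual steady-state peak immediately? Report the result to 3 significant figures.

382 mg

k = ln 2 / 22.6 = 0.03067 h⁻¹
Accumulation ratio R = 1 / (1 − e^(−kτ)) = 1 / (1 − e^(−0.03067×18.0)) = 1 / (1 − 0.5758) = 2.357
Loading dose = maintenance dose × R = 162 × 2.357 ≈ 382 mg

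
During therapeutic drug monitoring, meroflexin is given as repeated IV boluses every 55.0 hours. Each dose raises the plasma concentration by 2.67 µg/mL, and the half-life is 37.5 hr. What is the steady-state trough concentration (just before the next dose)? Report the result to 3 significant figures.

k = ln 2 / 37.5 = 0.01848 hr⁻¹
Fraction remaining after one interval: e^(−kτ) = e^(−0.01848 × 55.0) = 0.3618
R = 1 / (1 − 0.3618) = 1.567
Css,max = 2.67 × 1.567 = 4.184 µg/mL
Css,min = Css,max × e^(−kτ) = 4.184 × 0.3618 ≈ 1.51 µg/mL

1.51 µg/mL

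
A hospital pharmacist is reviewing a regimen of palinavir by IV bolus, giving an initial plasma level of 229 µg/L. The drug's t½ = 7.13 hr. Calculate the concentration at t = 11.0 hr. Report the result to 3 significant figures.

k = ln 2 / 7.13 = 0.09722 hr⁻¹
11.0 hr is 1.543 half-lives, so C = 229 × (1/2)^1.543 = 229 × 0.3432 ≈ 78.6 µg/L

78.6 µg/L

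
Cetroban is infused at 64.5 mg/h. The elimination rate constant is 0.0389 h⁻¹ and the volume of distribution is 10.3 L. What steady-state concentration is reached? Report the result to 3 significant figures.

CL = k · V = 0.0389 × 10.3 = 0.4007 L/h
Css = rate / CL = 64.5 / 0.4007 ≈ 161 mg/L

161 mg/L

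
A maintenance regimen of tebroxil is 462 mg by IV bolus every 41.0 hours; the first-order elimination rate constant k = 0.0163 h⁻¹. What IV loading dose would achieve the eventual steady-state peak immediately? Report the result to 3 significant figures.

948 mg

Accumulation ratio R = 1 / (1 − e^(−kτ)) = 1 / (1 − e^(−0.01630×41.0)) = 1 / (1 − 0.5126) = 2.052
Loading dose = maintenance dose × R = 462 × 2.052 ≈ 948 mg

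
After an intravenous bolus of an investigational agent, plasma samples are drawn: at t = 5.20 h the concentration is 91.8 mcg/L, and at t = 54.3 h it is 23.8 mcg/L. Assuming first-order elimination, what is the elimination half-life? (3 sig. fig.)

k = ln(C₁/C₂) / (t₂ − t₁) = ln(91.8/23.8) / (54.3 − 5.20)
  = 1.350 / 49.10 = 0.02749 h⁻¹
t½ = ln 2 / k = ln 2 / 0.02749 ≈ 25.2 hours

25.2 hours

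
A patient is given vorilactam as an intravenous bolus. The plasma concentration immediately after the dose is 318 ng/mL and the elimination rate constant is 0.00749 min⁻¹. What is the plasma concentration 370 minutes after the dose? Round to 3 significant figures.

19.9 ng/mL

C(t) = C₀ e^(−kt) = 318 × e^(−0.007490 × 370) = 318 × e^(−2.771) = 318 × 0.06258 ≈ 19.9 ng/mL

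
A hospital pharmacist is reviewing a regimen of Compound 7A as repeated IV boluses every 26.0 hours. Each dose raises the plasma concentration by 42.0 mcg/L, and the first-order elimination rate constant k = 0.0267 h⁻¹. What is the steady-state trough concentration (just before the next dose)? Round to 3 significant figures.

41.9 mcg/L

Fraction remaining after one interval: e^(−kτ) = e^(−0.02670 × 26.0) = 0.4995
R = 1 / (1 − 0.4995) = 1.998
Css,max = 42.0 × 1.998 = 83.91 mcg/L
Css,min = Css,max × e^(−kτ) = 83.91 × 0.4995 ≈ 41.9 mcg/L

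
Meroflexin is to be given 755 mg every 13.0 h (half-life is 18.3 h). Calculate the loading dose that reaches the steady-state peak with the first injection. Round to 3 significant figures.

k = ln 2 / 18.3 = 0.03788 h⁻¹
Accumulation ratio R = 1 / (1 − e^(−kτ)) = 1 / (1 − e^(−0.03788×13.0)) = 1 / (1 − 0.6112) = 2.572
Loading dose = maintenance dose × R = 755 × 2.572 ≈ 1940 mg

1940 mg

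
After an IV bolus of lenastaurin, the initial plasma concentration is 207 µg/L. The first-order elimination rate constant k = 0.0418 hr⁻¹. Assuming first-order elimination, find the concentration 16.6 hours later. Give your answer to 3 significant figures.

103 µg/L

C(t) = C₀ e^(−kt) = 207 × e^(−0.04180 × 16.6) = 207 × e^(−0.6939) = 207 × 0.4996 ≈ 103 µg/L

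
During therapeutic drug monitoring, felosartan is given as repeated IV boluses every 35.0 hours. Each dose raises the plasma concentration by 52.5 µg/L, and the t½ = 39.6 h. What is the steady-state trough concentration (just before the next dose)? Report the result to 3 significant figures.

k = ln 2 / 39.6 = 0.01750 h⁻¹
Fraction remaining after one interval: e^(−kτ) = e^(−0.01750 × 35.0) = 0.5419
R = 1 / (1 − 0.5419) = 2.183
Css,max = 52.5 × 2.183 = 114.6 µg/L
Css,min = Css,max × e^(−kτ) = 114.6 × 0.5419 ≈ 62.1 µg/L

62.1 µg/L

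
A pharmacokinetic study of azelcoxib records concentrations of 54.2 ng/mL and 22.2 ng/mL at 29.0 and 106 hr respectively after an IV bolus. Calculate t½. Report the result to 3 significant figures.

59.8 hours

k = ln(C₁/C₂) / (t₂ − t₁) = ln(54.2/22.2) / (106 − 29.0)
  = 0.8926 / 77.00 = 0.01159 hr⁻¹
t½ = ln 2 / k = ln 2 / 0.01159 ≈ 59.8 hours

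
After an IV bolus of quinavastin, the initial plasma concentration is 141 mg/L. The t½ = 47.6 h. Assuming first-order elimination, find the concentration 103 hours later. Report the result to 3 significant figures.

k = ln 2 / 47.6 = 0.01456 h⁻¹
103 h is 2.164 half-lives, so C = 141 × (1/2)^2.164 = 141 × 0.2232 ≈ 31.5 mg/L

31.5 mg/L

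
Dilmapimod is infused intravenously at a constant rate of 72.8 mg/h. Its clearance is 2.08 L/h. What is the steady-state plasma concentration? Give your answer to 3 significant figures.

35.0 µg/mL

Css = infusion rate / CL = 72.8 / 2.08 ≈ 35.0 µg/mL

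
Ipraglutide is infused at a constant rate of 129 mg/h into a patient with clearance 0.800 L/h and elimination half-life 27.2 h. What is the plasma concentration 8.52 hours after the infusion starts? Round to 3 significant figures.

Css = rate / CL = 129 / 0.800 = 161.2 mg/L
k = ln 2 / 27.2 = 0.02548 h⁻¹
C(t) = Css (1 − e^(−kt)) = 161.2 × (1 − e^(−0.2171)) = 161.2 × 0.1952 ≈ 31.5 mg/L

31.5 mg/L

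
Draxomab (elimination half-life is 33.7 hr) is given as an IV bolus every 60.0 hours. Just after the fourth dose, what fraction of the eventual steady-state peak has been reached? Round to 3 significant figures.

0.993

k = ln 2 / 33.7 = 0.02057 hr⁻¹
f_n = 1 − e^(−nkτ) = 1 − e^(−4 × 0.02057 × 60.0) = 1 − e^(−4.936) = 1 − 0.007181 ≈ 0.993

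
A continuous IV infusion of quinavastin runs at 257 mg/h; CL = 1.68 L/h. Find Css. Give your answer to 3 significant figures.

153 µg/mL

Css = infusion rate / CL = 257 / 1.68 ≈ 153 µg/mL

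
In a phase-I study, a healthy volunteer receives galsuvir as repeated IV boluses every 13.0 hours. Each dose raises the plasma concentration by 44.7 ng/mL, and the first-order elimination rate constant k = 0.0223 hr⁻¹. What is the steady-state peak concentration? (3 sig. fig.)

178 ng/mL

Fraction remaining after one interval: e^(−kτ) = e^(−0.02230 × 13.0) = 0.7483
R = 1 / (1 − 0.7483) = 3.974
Css,max = 44.7 × 3.974 ≈ 178 ng/mL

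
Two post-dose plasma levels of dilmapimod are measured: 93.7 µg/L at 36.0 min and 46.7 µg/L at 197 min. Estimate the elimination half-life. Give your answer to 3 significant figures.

160 minutes

k = ln(C₁/C₂) / (t₂ − t₁) = ln(93.7/46.7) / (197 − 36.0)
  = 0.6964 / 161.0 = 0.004325 min⁻¹
t½ = ln 2 / k = ln 2 / 0.004325 ≈ 160 minutes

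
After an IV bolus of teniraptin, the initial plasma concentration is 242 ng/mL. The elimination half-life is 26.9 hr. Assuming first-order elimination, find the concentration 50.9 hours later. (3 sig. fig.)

k = ln 2 / 26.9 = 0.02577 hr⁻¹
C(t) = C₀ e^(−kt) = 242 × e^(−0.02577 × 50.9) = 242 × e^(−1.312) = 242 × 0.2694 ≈ 65.2 ng/mL

65.2 ng/mL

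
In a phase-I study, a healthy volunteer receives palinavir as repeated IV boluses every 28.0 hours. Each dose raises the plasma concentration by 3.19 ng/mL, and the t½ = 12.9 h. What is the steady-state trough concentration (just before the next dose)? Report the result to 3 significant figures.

0.911 ng/mL

k = ln 2 / 12.9 = 0.05373 h⁻¹
Fraction remaining after one interval: e^(−kτ) = e^(−0.05373 × 28.0) = 0.2221
R = 1 / (1 − 0.2221) = 1.286
Css,max = 3.19 × 1.286 = 4.101 ng/mL
Css,min = Css,max × e^(−kτ) = 4.101 × 0.2221 ≈ 0.911 ng/mL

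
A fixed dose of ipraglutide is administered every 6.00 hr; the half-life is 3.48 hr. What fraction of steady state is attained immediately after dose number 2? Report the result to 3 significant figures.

k = ln 2 / 3.48 = 0.1992 hr⁻¹
f_n = 1 − e^(−nkτ) = 1 − e^(−2 × 0.1992 × 6.00) = 1 − e^(−2.390) = 1 − 0.09161 ≈ 0.908

0.908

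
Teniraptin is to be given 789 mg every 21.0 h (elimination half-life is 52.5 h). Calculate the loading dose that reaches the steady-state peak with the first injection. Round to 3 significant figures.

k = ln 2 / 52.5 = 0.01320 h⁻¹
Accumulation ratio R = 1 / (1 − e^(−kτ)) = 1 / (1 − e^(−0.01320×21.0)) = 1 / (1 − 0.7579) = 4.130
Loading dose = maintenance dose × R = 789 × 4.130 ≈ 3260 mg

3260 mg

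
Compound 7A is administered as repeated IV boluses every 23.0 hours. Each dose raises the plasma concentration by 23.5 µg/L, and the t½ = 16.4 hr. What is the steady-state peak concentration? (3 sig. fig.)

37.8 µg/L

k = ln 2 / 16.4 = 0.04227 hr⁻¹
Fraction remaining after one interval: e^(−kτ) = e^(−0.04227 × 23.0) = 0.3783
R = 1 / (1 − 0.3783) = 1.608
Css,max = 23.5 × 1.608 ≈ 37.8 µg/L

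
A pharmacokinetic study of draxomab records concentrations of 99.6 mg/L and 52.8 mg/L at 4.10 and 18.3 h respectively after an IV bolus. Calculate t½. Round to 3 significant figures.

k = ln(C₁/C₂) / (t₂ − t₁) = ln(99.6/52.8) / (18.3 − 4.10)
  = 0.6347 / 14.20 = 0.04469 h⁻¹
t½ = ln 2 / k = ln 2 / 0.04469 ≈ 15.5 hours

15.5 hours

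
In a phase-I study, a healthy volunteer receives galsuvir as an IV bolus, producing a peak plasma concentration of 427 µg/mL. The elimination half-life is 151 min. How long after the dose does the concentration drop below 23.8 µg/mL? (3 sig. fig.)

k = ln 2 / 151 = 0.004590 min⁻¹
C(t) = C₀ e^(−kt)  ⇒  t = ln(C₀/C) / k
t = ln(427/23.8) / 0.004590 = 2.887 / 0.004590 ≈ 629 minutes

629 minutes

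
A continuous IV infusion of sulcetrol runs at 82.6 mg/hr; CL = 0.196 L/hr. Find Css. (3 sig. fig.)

Css = infusion rate / CL = 82.6 / 0.196 ≈ 421 mg/L

421 mg/L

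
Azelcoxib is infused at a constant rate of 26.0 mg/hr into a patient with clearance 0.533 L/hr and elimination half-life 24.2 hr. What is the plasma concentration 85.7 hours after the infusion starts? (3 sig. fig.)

44.6 µg/mL

Css = rate / CL = 26.0 / 0.533 = 48.78 µg/mL
k = ln 2 / 24.2 = 0.02864 hr⁻¹
C(t) = Css (1 − e^(−kt)) = 48.78 × (1 − e^(−2.455)) = 48.78 × 0.9141 ≈ 44.6 µg/mL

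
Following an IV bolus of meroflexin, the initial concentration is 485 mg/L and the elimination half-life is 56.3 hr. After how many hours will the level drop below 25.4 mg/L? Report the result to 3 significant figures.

k = ln 2 / 56.3 = 0.01231 hr⁻¹
C(t) = C₀ e^(−kt)  ⇒  t = ln(C₀/C) / k
t = ln(485/25.4) / 0.01231 = 2.949 / 0.01231 ≈ 240 hours

240 hours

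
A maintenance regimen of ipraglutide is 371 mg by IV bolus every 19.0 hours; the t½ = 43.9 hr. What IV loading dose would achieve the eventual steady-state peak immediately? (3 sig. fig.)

k = ln 2 / 43.9 = 0.01579 hr⁻¹
Accumulation ratio R = 1 / (1 − e^(−kτ)) = 1 / (1 − e^(−0.01579×19.0)) = 1 / (1 − 0.7408) = 3.858
Loading dose = maintenance dose × R = 371 × 3.858 ≈ 1430 mg

1430 mg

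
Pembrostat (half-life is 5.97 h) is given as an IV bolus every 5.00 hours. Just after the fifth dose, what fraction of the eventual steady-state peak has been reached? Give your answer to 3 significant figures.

k = ln 2 / 5.97 = 0.1161 h⁻¹
f_n = 1 − e^(−nkτ) = 1 − e^(−5 × 0.1161 × 5.00) = 1 − e^(−2.903) = 1 − 0.05488 ≈ 0.945

0.945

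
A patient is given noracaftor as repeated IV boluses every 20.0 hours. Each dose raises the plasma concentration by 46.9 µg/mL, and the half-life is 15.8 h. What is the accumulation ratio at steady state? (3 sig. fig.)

1.71

k = ln 2 / 15.8 = 0.04387 h⁻¹
Fraction remaining after one interval: e^(−kτ) = e^(−0.04387 × 20.0) = 0.4159
R = 1 / (1 − 0.4159) = 1 / 0.5841 ≈ 1.71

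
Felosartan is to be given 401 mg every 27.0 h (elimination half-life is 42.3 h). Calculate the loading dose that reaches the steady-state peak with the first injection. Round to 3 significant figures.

1120 mg

k = ln 2 / 42.3 = 0.01639 h⁻¹
Accumulation ratio R = 1 / (1 − e^(−kτ)) = 1 / (1 − e^(−0.01639×27.0)) = 1 / (1 − 0.6425) = 2.797
Loading dose = maintenance dose × R = 401 × 2.797 ≈ 1120 mg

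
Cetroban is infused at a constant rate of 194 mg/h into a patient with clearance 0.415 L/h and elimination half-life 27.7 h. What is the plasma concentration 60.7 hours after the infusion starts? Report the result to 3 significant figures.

365 mg/L

Css = rate / CL = 194 / 0.415 = 467.5 mg/L
k = ln 2 / 27.7 = 0.02502 h⁻¹
C(t) = Css (1 − e^(−kt)) = 467.5 × (1 − e^(−1.519)) = 467.5 × 0.7811 ≈ 365 mg/L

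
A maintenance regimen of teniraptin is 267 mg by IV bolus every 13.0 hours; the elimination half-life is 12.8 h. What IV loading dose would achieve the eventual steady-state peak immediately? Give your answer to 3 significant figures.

528 mg

k = ln 2 / 12.8 = 0.05415 h⁻¹
Accumulation ratio R = 1 / (1 − e^(−kτ)) = 1 / (1 − e^(−0.05415×13.0)) = 1 / (1 − 0.4946) = 1.979
Loading dose = maintenance dose × R = 267 × 1.979 ≈ 528 mg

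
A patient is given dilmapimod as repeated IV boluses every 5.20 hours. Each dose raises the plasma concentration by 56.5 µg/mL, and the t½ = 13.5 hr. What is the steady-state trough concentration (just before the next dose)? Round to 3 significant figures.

185 µg/mL

k = ln 2 / 13.5 = 0.05134 hr⁻¹
Fraction remaining after one interval: e^(−kτ) = e^(−0.05134 × 5.20) = 0.7657
R = 1 / (1 − 0.7657) = 4.268
Css,max = 56.5 × 4.268 = 241.1 µg/mL
Css,min = Css,max × e^(−kτ) = 241.1 × 0.7657 ≈ 185 µg/mL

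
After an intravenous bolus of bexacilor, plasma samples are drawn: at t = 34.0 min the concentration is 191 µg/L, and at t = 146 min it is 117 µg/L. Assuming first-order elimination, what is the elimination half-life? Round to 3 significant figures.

k = ln(C₁/C₂) / (t₂ − t₁) = ln(191/117) / (146 − 34.0)
  = 0.4901 / 112.0 = 0.004376 min⁻¹
t½ = ln 2 / k = ln 2 / 0.004376 ≈ 158 minutes

158 minutes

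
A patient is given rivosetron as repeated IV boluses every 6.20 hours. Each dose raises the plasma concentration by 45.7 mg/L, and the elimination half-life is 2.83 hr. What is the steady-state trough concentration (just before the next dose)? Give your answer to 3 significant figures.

k = ln 2 / 2.83 = 0.2449 hr⁻¹
Fraction remaining after one interval: e^(−kτ) = e^(−0.2449 × 6.20) = 0.2190
R = 1 / (1 − 0.2190) = 1.280
Css,max = 45.7 × 1.280 = 58.52 mg/L
Css,min = Css,max × e^(−kτ) = 58.52 × 0.2190 ≈ 12.8 mg/L

12.8 mg/L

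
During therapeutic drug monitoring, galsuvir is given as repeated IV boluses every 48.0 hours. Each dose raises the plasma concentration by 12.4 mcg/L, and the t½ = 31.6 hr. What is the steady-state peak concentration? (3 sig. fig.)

k = ln 2 / 31.6 = 0.02194 hr⁻¹
Fraction remaining after one interval: e^(−kτ) = e^(−0.02194 × 48.0) = 0.3489
R = 1 / (1 − 0.3489) = 1.536
Css,max = 12.4 × 1.536 ≈ 19.0 mcg/L

19.0 mcg/L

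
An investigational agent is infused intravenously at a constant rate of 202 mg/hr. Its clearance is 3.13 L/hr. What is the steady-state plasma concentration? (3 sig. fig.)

64.5 µg/mL

Css = infusion rate / CL = 202 / 3.13 ≈ 64.5 µg/mL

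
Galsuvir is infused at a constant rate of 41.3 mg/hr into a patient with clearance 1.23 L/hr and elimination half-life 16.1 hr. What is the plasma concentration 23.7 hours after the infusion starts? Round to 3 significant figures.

21.5 mg/L

Css = rate / CL = 41.3 / 1.23 = 33.58 mg/L
k = ln 2 / 16.1 = 0.04305 hr⁻¹
C(t) = Css (1 − e^(−kt)) = 33.58 × (1 − e^(−1.020)) = 33.58 × 0.6395 ≈ 21.5 mg/L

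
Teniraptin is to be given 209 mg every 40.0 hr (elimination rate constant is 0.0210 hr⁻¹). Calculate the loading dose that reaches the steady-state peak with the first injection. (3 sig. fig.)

Accumulation ratio R = 1 / (1 − e^(−kτ)) = 1 / (1 − e^(−0.02100×40.0)) = 1 / (1 − 0.4317) = 1.760
Loading dose = maintenance dose × R = 209 × 1.760 ≈ 368 mg

368 mg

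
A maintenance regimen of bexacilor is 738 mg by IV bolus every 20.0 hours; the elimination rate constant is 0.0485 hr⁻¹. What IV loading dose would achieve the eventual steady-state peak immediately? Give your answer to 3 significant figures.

Accumulation ratio R = 1 / (1 − e^(−kτ)) = 1 / (1 − e^(−0.04850×20.0)) = 1 / (1 − 0.3791) = 1.611
Loading dose = maintenance dose × R = 738 × 1.611 ≈ 1190 mg

1190 mg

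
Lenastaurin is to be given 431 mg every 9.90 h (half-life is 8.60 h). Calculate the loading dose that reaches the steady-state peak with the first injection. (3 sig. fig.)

k = ln 2 / 8.60 = 0.08060 h⁻¹
Accumulation ratio R = 1 / (1 − e^(−kτ)) = 1 / (1 − e^(−0.08060×9.90)) = 1 / (1 − 0.4503) = 1.819
Loading dose = maintenance dose × R = 431 × 1.819 ≈ 784 mg

784 mg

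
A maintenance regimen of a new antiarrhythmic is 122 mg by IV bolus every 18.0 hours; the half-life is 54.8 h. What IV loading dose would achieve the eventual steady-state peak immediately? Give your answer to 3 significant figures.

k = ln 2 / 54.8 = 0.01265 h⁻¹
Accumulation ratio R = 1 / (1 − e^(−kτ)) = 1 / (1 − e^(−0.01265×18.0)) = 1 / (1 − 0.7964) = 4.911
Loading dose = maintenance dose × R = 122 × 4.911 ≈ 599 mg

599 mg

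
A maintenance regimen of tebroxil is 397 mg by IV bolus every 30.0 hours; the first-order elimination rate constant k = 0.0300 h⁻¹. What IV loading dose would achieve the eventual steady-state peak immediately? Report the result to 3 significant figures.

Accumulation ratio R = 1 / (1 − e^(−kτ)) = 1 / (1 − e^(−0.03000×30.0)) = 1 / (1 − 0.4066) = 1.685
Loading dose = maintenance dose × R = 397 × 1.685 ≈ 669 mg

669 mg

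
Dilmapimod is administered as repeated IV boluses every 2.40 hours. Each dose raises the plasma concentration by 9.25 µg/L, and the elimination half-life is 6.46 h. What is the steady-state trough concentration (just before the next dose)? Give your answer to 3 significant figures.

k = ln 2 / 6.46 = 0.1073 h⁻¹
Fraction remaining after one interval: e^(−kτ) = e^(−0.1073 × 2.40) = 0.7730
R = 1 / (1 − 0.7730) = 4.405
Css,max = 9.25 × 4.405 = 40.74 µg/L
Css,min = Css,max × e^(−kτ) = 40.74 × 0.7730 ≈ 31.5 µg/L

31.5 µg/L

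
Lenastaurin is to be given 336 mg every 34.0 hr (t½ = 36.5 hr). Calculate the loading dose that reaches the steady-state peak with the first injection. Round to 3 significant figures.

706 mg

k = ln 2 / 36.5 = 0.01899 hr⁻¹
Accumulation ratio R = 1 / (1 − e^(−kτ)) = 1 / (1 − e^(−0.01899×34.0)) = 1 / (1 − 0.5243) = 2.102
Loading dose = maintenance dose × R = 336 × 2.102 ≈ 706 mg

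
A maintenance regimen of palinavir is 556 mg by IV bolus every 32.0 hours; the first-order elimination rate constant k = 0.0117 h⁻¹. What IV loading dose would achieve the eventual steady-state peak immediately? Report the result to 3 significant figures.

1780 mg

Accumulation ratio R = 1 / (1 − e^(−kτ)) = 1 / (1 − e^(−0.01170×32.0)) = 1 / (1 − 0.6877) = 3.202
Loading dose = maintenance dose × R = 556 × 3.202 ≈ 1780 mg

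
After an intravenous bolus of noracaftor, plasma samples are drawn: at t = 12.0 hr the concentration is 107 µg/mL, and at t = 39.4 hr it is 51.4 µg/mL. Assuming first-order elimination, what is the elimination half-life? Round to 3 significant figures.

k = ln(C₁/C₂) / (t₂ − t₁) = ln(107/51.4) / (39.4 − 12.0)
  = 0.7332 / 27.40 = 0.02676 hr⁻¹
t½ = ln 2 / k = ln 2 / 0.02676 ≈ 25.9 hours

25.9 hours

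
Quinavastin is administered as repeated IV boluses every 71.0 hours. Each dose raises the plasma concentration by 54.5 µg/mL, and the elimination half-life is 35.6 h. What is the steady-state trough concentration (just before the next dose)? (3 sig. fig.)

18.3 µg/mL

k = ln 2 / 35.6 = 0.01947 h⁻¹
Fraction remaining after one interval: e^(−kτ) = e^(−0.01947 × 71.0) = 0.2510
R = 1 / (1 − 0.2510) = 1.335
Css,max = 54.5 × 1.335 = 72.76 µg/mL
Css,min = Css,max × e^(−kτ) = 72.76 × 0.2510 ≈ 18.3 µg/mL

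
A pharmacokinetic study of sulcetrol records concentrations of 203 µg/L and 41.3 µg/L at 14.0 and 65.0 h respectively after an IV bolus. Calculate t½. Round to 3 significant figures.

k = ln(C₁/C₂) / (t₂ − t₁) = ln(203/41.3) / (65.0 − 14.0)
  = 1.592 / 51.00 = 0.03122 h⁻¹
t½ = ln 2 / k = ln 2 / 0.03122 ≈ 22.2 hours

22.2 hours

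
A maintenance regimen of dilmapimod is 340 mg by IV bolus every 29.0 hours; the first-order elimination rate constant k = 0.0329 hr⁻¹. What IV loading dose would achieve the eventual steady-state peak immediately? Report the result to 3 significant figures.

Accumulation ratio R = 1 / (1 − e^(−kτ)) = 1 / (1 − e^(−0.03290×29.0)) = 1 / (1 − 0.3852) = 1.626
Loading dose = maintenance dose × R = 340 × 1.626 ≈ 553 mg

553 mg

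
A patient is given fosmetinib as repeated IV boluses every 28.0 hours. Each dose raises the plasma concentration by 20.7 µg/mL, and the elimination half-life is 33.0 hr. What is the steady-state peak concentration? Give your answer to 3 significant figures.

46.6 µg/mL

k = ln 2 / 33.0 = 0.02100 hr⁻¹
Fraction remaining after one interval: e^(−kτ) = e^(−0.02100 × 28.0) = 0.5554
R = 1 / (1 − 0.5554) = 2.249
Css,max = 20.7 × 2.249 ≈ 46.6 µg/mL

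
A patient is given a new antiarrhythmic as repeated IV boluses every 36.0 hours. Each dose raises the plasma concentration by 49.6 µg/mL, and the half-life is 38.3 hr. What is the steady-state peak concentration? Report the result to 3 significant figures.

104 µg/mL

k = ln 2 / 38.3 = 0.01810 hr⁻¹
Fraction remaining after one interval: e^(−kτ) = e^(−0.01810 × 36.0) = 0.5213
R = 1 / (1 − 0.5213) = 2.089
Css,max = 49.6 × 2.089 ≈ 104 µg/mL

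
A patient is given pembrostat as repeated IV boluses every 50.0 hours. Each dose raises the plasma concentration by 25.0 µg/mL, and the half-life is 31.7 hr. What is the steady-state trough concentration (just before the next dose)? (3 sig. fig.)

k = ln 2 / 31.7 = 0.02187 hr⁻¹
Fraction remaining after one interval: e^(−kτ) = e^(−0.02187 × 50.0) = 0.3351
R = 1 / (1 − 0.3351) = 1.504
Css,max = 25.0 × 1.504 = 37.60 µg/mL
Css,min = Css,max × e^(−kτ) = 37.60 × 0.3351 ≈ 12.6 µg/mL

12.6 µg/mL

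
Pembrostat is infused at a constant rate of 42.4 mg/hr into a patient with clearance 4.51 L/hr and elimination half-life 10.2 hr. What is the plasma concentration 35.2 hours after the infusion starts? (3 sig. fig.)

8.54 mg/L

Css = rate / CL = 42.4 / 4.51 = 9.401 mg/L
k = ln 2 / 10.2 = 0.06796 hr⁻¹
C(t) = Css (1 − e^(−kt)) = 9.401 × (1 − e^(−2.392)) = 9.401 × 0.9086 ≈ 8.54 mg/L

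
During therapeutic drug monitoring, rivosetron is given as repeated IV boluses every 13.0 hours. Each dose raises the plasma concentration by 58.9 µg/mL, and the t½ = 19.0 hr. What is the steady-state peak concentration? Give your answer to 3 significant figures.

156 µg/mL

k = ln 2 / 19.0 = 0.03648 hr⁻¹
Fraction remaining after one interval: e^(−kτ) = e^(−0.03648 × 13.0) = 0.6223
R = 1 / (1 − 0.6223) = 2.648
Css,max = 58.9 × 2.648 ≈ 156 µg/mL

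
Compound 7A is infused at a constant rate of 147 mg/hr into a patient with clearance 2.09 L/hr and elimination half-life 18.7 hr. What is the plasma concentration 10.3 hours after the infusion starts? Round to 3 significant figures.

Css = rate / CL = 147 / 2.09 = 70.33 µg/mL
k = ln 2 / 18.7 = 0.03707 hr⁻¹
C(t) = Css (1 − e^(−kt)) = 70.33 × (1 − e^(−0.3818)) = 70.33 × 0.3174 ≈ 22.3 µg/mL

22.3 µg/mL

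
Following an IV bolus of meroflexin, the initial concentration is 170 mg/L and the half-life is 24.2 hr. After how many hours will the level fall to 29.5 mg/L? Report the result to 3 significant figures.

61.1 hours

k = ln 2 / 24.2 = 0.02864 hr⁻¹
C(t) = C₀ e^(−kt)  ⇒  t = ln(C₀/C) / k
t = ln(170/29.5) / 0.02864 = 1.751 / 0.02864 ≈ 61.1 hours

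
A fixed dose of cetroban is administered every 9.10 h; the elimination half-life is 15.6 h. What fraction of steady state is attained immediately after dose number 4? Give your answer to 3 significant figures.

k = ln 2 / 15.6 = 0.04443 h⁻¹
f_n = 1 − e^(−nkτ) = 1 − e^(−4 × 0.04443 × 9.10) = 1 − e^(−1.617) = 1 − 0.1984 ≈ 0.802

0.802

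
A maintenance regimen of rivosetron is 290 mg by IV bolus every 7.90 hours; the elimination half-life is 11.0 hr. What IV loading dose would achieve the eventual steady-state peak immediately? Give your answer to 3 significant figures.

740 mg

k = ln 2 / 11.0 = 0.06301 hr⁻¹
Accumulation ratio R = 1 / (1 − e^(−kτ)) = 1 / (1 − e^(−0.06301×7.90)) = 1 / (1 − 0.6079) = 2.550
Loading dose = maintenance dose × R = 290 × 2.550 ≈ 740 mg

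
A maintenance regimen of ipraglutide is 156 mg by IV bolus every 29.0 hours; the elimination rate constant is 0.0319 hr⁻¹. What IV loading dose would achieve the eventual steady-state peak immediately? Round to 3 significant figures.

Accumulation ratio R = 1 / (1 − e^(−kτ)) = 1 / (1 − e^(−0.03190×29.0)) = 1 / (1 − 0.3965) = 1.657
Loading dose = maintenance dose × R = 156 × 1.657 ≈ 258 mg

258 mg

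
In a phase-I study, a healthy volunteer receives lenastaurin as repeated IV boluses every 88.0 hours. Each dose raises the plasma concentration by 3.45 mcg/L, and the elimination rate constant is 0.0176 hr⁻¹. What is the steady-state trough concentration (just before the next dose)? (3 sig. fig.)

Fraction remaining after one interval: e^(−kτ) = e^(−0.01760 × 88.0) = 0.2125
R = 1 / (1 − 0.2125) = 1.270
Css,max = 3.45 × 1.270 = 4.381 mcg/L
Css,min = Css,max × e^(−kτ) = 4.381 × 0.2125 ≈ 0.931 mcg/L

0.931 mcg/L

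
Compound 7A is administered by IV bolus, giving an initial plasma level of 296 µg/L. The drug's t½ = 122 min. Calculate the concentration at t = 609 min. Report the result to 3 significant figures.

9.30 µg/L

k = ln 2 / 122 = 0.005682 min⁻¹
609 min is 4.992 half-lives, so C = 296 × (1/2)^4.992 = 296 × 0.03143 ≈ 9.30 µg/L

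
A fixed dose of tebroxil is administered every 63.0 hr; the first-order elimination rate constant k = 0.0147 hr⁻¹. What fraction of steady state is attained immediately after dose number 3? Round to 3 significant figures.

0.938

f_n = 1 − e^(−nkτ) = 1 − e^(−3 × 0.01470 × 63.0) = 1 − e^(−2.778) = 1 − 0.06214 ≈ 0.938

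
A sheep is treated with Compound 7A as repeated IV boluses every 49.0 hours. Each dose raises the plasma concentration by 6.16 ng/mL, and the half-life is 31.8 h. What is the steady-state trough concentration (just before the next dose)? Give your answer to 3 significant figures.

k = ln 2 / 31.8 = 0.02180 h⁻¹
Fraction remaining after one interval: e^(−kτ) = e^(−0.02180 × 49.0) = 0.3437
R = 1 / (1 − 0.3437) = 1.524
Css,max = 6.16 × 1.524 = 9.386 ng/mL
Css,min = Css,max × e^(−kτ) = 9.386 × 0.3437 ≈ 3.23 ng/mL

3.23 ng/mL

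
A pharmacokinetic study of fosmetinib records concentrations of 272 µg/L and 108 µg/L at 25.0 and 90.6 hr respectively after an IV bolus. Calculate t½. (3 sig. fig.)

49.2 hours

k = ln(C₁/C₂) / (t₂ − t₁) = ln(272/108) / (90.6 − 25.0)
  = 0.9237 / 65.60 = 0.01408 hr⁻¹
t½ = ln 2 / k = ln 2 / 0.01408 ≈ 49.2 hours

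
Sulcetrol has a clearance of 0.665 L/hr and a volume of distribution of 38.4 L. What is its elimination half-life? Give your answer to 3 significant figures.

40.0 hours

k = CL / V = 0.665 / 38.4 = 0.01732 hr⁻¹
t½ = ln 2 / k = ln 2 / 0.01732 ≈ 40.0 hours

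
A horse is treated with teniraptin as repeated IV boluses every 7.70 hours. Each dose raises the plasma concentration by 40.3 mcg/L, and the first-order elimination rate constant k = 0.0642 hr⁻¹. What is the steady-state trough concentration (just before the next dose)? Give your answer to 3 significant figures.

63.0 mcg/L

Fraction remaining after one interval: e^(−kτ) = e^(−0.06420 × 7.70) = 0.6100
R = 1 / (1 − 0.6100) = 2.564
Css,max = 40.3 × 2.564 = 103.3 mcg/L
Css,min = Css,max × e^(−kτ) = 103.3 × 0.6100 ≈ 63.0 mcg/L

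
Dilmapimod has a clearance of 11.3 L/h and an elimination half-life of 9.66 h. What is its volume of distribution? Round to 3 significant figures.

k = ln 2 / t½ = ln 2 / 9.66 = 0.07175 h⁻¹
V = CL / k = 11.3 / 0.07175 ≈ 157 L

157 L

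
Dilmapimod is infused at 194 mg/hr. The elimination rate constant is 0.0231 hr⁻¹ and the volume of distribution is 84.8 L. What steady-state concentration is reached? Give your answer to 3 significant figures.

99.0 mg/L

CL = k · V = 0.0231 × 84.8 = 1.959 L/hr
Css = rate / CL = 194 / 1.959 ≈ 99.0 mg/L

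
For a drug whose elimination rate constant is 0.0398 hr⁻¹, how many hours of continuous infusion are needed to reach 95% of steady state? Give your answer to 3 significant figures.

f = 1 − e^(−kt)  ⇒  t = −ln(1 − f) / k
t = −ln(1 − 0.95) / 0.03980 = 2.996 / 0.03980 ≈ 75.3 hours

75.3 hours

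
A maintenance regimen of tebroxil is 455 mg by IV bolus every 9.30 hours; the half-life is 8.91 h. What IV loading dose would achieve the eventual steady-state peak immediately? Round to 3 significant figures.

884 mg

k = ln 2 / 8.91 = 0.07779 h⁻¹
Accumulation ratio R = 1 / (1 − e^(−kτ)) = 1 / (1 − e^(−0.07779×9.30)) = 1 / (1 − 0.4851) = 1.942
Loading dose = maintenance dose × R = 455 × 1.942 ≈ 884 mg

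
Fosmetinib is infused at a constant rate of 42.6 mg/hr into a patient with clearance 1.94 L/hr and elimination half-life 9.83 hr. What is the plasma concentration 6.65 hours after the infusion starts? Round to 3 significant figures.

8.22 µg/mL

Css = rate / CL = 42.6 / 1.94 = 21.96 µg/mL
k = ln 2 / 9.83 = 0.07051 hr⁻¹
C(t) = Css (1 − e^(−kt)) = 21.96 × (1 − e^(−0.4689)) = 21.96 × 0.3743 ≈ 8.22 µg/mL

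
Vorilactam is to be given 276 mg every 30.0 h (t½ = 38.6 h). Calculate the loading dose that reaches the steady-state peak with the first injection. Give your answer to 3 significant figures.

k = ln 2 / 38.6 = 0.01796 h⁻¹
Accumulation ratio R = 1 / (1 − e^(−kτ)) = 1 / (1 − e^(−0.01796×30.0)) = 1 / (1 − 0.5835) = 2.401
Loading dose = maintenance dose × R = 276 × 2.401 ≈ 663 mg

663 mg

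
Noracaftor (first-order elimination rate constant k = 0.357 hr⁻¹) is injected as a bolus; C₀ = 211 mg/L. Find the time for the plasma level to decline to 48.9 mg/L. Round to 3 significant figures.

4.10 hours

C(t) = C₀ e^(−kt)  ⇒  t = ln(C₀/C) / k
t = ln(211/48.9) / 0.3570 = 1.462 / 0.3570 ≈ 4.10 hours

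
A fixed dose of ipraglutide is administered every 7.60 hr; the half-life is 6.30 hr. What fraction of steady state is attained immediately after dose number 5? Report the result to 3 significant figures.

0.985

k = ln 2 / 6.30 = 0.1100 hr⁻¹
f_n = 1 − e^(−nkτ) = 1 − e^(−5 × 0.1100 × 7.60) = 1 − e^(−4.181) = 1 − 0.01528 ≈ 0.985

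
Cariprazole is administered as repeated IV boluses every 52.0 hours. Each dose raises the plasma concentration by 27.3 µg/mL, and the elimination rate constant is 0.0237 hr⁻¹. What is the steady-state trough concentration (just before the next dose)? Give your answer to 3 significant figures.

11.2 µg/mL

Fraction remaining after one interval: e^(−kτ) = e^(−0.02370 × 52.0) = 0.2916
R = 1 / (1 − 0.2916) = 1.412
Css,max = 27.3 × 1.412 = 38.54 µg/mL
Css,min = Css,max × e^(−kτ) = 38.54 × 0.2916 ≈ 11.2 µg/mL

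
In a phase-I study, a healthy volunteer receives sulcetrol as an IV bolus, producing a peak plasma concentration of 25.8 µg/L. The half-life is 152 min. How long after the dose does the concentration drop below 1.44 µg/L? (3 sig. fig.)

k = ln 2 / 152 = 0.004560 min⁻¹
C(t) = C₀ e^(−kt)  ⇒  t = ln(C₀/C) / k
t = ln(25.8/1.44) / 0.004560 = 2.886 / 0.004560 ≈ 633 minutes

633 minutes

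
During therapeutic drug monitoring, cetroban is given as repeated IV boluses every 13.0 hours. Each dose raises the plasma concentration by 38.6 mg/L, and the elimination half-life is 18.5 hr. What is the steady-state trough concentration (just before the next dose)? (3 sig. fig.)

61.5 mg/L

k = ln 2 / 18.5 = 0.03747 hr⁻¹
Fraction remaining after one interval: e^(−kτ) = e^(−0.03747 × 13.0) = 0.6144
R = 1 / (1 − 0.6144) = 2.593
Css,max = 38.6 × 2.593 = 100.1 mg/L
Css,min = Css,max × e^(−kτ) = 100.1 × 0.6144 ≈ 61.5 mg/L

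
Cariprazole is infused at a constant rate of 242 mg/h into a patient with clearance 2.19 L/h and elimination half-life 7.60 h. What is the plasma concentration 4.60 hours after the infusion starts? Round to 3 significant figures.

Css = rate / CL = 242 / 2.19 = 110.5 mg/L
k = ln 2 / 7.60 = 0.09120 h⁻¹
C(t) = Css (1 − e^(−kt)) = 110.5 × (1 − e^(−0.4195)) = 110.5 × 0.3426 ≈ 37.9 mg/L

37.9 mg/L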